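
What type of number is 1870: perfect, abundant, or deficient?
abundant

Proper divisors of 1870: sum = 1 + 2 + 5 + 10 + 11 + 17 + 22 + 34 + 55 + 85 + 110 + 170 + 187 + 374 + 935 = 2018
Since 2018 > 1870, 1870 is abundant.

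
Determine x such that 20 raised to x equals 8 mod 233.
48

Baby-step giant-step with step n = ⌈√233⌉ = 16.
Baby steps 20^j mod 233 (j:value) for j=0..15: 0:1, 1:20, 2:167, 3:78, 4:162, 5:211, 6:26, 7:54, 8:148, 9:164, 10:18, 11:127, 12:210, 13:6, 14:120, 15:70.
Giant-step multiplier: 20^(-16) ≡ 20^(232-16) = 20^216 ≡ 117 (mod 233).
Giant steps γ_i = 8·117^i mod 233: γ_0=8, γ_1=4, γ_2=2, γ_3=1 (in table at j=0).
x = i·n + j = 3·16 + 0 = 48.
Check: 20^48 ≡ 8 (mod 233).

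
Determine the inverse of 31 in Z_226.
175

gcd(31, 226) = 1, so the inverse exists.
Extended Euclidean algorithm on (226, 31):
226 = 7 × 31 + 9  ⟹  9 = (1)·226 + (-7)·31
31 = 3 × 9 + 4  ⟹  4 = (-3)·226 + (22)·31
9 = 2 × 4 + 1  ⟹  1 = (7)·226 + (-51)·31
So (-51)·31 ≡ 1 (mod 226), i.e. 31^(-1) ≡ -51 ≡ 175 (mod 226).
Check: 31 × 175 = 5425 ≡ 1 (mod 226)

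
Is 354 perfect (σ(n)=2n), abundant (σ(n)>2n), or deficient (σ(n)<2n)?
abundant

Proper divisors of 354: sum = 1 + 2 + 3 + 6 + 59 + 118 + 177 = 366
Since 366 > 354, 354 is abundant.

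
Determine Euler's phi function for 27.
18

27 = 3^3
φ(n) = n × ∏(1 - 1/p) for each prime p dividing n
φ(27) = 27 × (1 - 1/3) = 18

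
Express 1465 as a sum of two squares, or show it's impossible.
13² + 36² (a=13, b=36)

Factorization: 1465 = 5 × 293
By Fermat: n is sum of two squares iff every prime p ≡ 3 (mod 4) appears to even power.
All primes ≡ 3 (mod 4) appear to even power.
Search a = 0, 1, 2, … for 1465 - a² a perfect square: first hit at a = 13: 1465 - 169 = 1296 = 36².
1465 = 13² + 36² = 169 + 1296 ✓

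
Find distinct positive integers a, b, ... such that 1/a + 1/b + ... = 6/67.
1/12 + 1/161 + 1/129444

Greedy algorithm:
6/67: ceiling(67/6) = 12, use 1/12
5/804: ceiling(804/5) = 161, use 1/161
1/129444: ceiling(129444/1) = 129444, use 1/129444
Result: 6/67 = 1/12 + 1/161 + 1/129444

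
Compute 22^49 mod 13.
9

Repeated squaring. Binary of 49 = 110001.
22^1 ≡ 9 (mod 13); 22^2 ≡ 3 (mod 13); 22^4 ≡ 9 (mod 13); 22^8 ≡ 3 (mod 13); 22^16 ≡ 9 (mod 13); 22^32 ≡ 3 (mod 13)
22^49 = 22^1 × 22^16 × 22^32 ≡ 9 (mod 13)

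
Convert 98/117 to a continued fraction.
[0; 1, 5, 6, 3]

Euclidean algorithm steps:
98 = 0 × 117 + 98
117 = 1 × 98 + 19
98 = 5 × 19 + 3
19 = 6 × 3 + 1
3 = 3 × 1 + 0
Continued fraction: [0; 1, 5, 6, 3]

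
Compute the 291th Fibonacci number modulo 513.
2

Matrix identity: Q^n = [[F_(n+1), F_n], [F_n, F_(n-1)]] with Q = [[1,1],[1,0]].
n = 291 = 100100011₂. Square-and-multiply, entries mod 513:
Q^1 = [[1,1],[1,0]]
Q^2 = (Q^1)² = [[2,1],[1,1]]
Q^4 = (Q^2)² = [[5,3],[3,2]]
Q^9 = (Q^4)²·Q = [[55,34],[34,21]]
Q^18 = (Q^9)² = [[77,19],[19,58]]
Q^36 = (Q^18)² = [[134,0],[0,134]]
Q^72 = (Q^36)² = [[1,0],[0,1]]
Q^145 = (Q^72)²·Q = [[1,1],[1,0]]
Q^291 = (Q^145)²·Q = [[3,2],[2,1]]
F_291 mod 513 = Q^291[0][1] = 2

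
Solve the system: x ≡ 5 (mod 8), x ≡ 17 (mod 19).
93

Using Chinese Remainder Theorem:
M = 8 × 19 = 152
M1 = 19, M2 = 8
y1 = 19^(-1) mod 8 = 3
y2 = 8^(-1) mod 19 = 12
x = (5×19×3 + 17×8×12) mod 152 = 93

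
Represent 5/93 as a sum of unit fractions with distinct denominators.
1/19 + 1/884 + 1/1562028

Greedy algorithm:
5/93: ceiling(93/5) = 19, use 1/19
2/1767: ceiling(1767/2) = 884, use 1/884
1/1562028: ceiling(1562028/1) = 1562028, use 1/1562028
Result: 5/93 = 1/19 + 1/884 + 1/1562028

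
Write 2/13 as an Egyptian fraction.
1/7 + 1/91

Greedy algorithm:
2/13: ceiling(13/2) = 7, use 1/7
1/91: ceiling(91/1) = 91, use 1/91
Result: 2/13 = 1/7 + 1/91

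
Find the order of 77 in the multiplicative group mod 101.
50

101 is prime, so ord(77) divides φ(101) = 100.
Divisors of 100: 1, 2, 4, 5, 10, 20, 25, 50, 100.
Repeated squaring: 77^1 ≡ 77, 77^2 ≡ 71, 77^4 ≡ 92, 77^8 ≡ 81, 77^16 ≡ 97, 77^32 ≡ 16, 77^64 ≡ 54 (mod 101).
Test 77^d mod 101 for each divisor d in increasing order:
77^1 ≡ 77
77^2 ≡ 71
77^4 ≡ 92
77^5 = 77^4·77^1 ≡ 14
77^10 = 77^8·77^2 ≡ 95
77^20 = 77^16·77^4 ≡ 36
77^25 = 77^16·77^8·77^1 ≡ 100
77^50 = 77^32·77^16·77^2 ≡ 1  ← first divisor giving 1
The order is 50.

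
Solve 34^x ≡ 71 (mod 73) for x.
4

Baby-step giant-step with step n = ⌈√73⌉ = 9.
Baby steps 34^j mod 73 (j:value) for j=0..8: 0:1, 1:34, 2:61, 3:30, 4:71, 5:5, 6:24, 7:13, 8:4.
h = 71 is already in the table at j=4, so x = 4.
Check: 34^4 ≡ 71 (mod 73).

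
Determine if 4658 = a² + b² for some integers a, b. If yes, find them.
13² + 67² (a=13, b=67)

Factorization: 4658 = 2 × 17 × 137
By Fermat: n is sum of two squares iff every prime p ≡ 3 (mod 4) appears to even power.
All primes ≡ 3 (mod 4) appear to even power.
Search a = 0, 1, 2, … for 4658 - a² a perfect square: first hit at a = 13: 4658 - 169 = 4489 = 67².
4658 = 13² + 67² = 169 + 4489 ✓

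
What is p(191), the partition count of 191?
1820701100652

p(n) counts ways to write n as a sum of positive integers (order ignored).
Euler's pentagonal recurrence: p(k) = p(k-1) + p(k-2) - p(k-5) - p(k-7) + p(k-12) + p(k-15) - ... (offsets j(3j∓1)/2, signs ++--, p(0)=1, p(<0)=0).
DP table for k = 0..190: p(0)=1, p(1)=1, p(2)=2, p(3)=3, p(4)=5, p(5)=7, p(6)=11, p(7)=15, p(8)=22, p(9)=30, p(10)=42, p(11)=56, p(12)=77, p(13)=101, p(14)=135, p(15)=176, p(16)=231, p(17)=297, p(18)=385, p(19)=490, p(20)=627, p(21)=792, p(22)=1002, p(23)=1255, p(24)=1575, p(25)=1958, p(26)=2436, p(27)=3010, p(28)=3718, p(29)=4565, p(30)=5604, p(31)=6842, p(32)=8349, p(33)=10143, p(34)=12310, p(35)=14883, p(36)=17977, p(37)=21637, p(38)=26015, p(39)=31185, p(40)=37338, p(41)=44583, p(42)=53174, p(43)=63261, p(44)=75175, p(45)=89134, p(46)=105558, p(47)=124754, p(48)=147273, p(49)=173525, p(50)=204226, p(51)=239943, p(52)=281589, p(53)=329931, p(54)=386155, p(55)=451276, p(56)=526823, p(57)=614154, p(58)=715220, p(59)=831820, p(60)=966467, p(61)=1121505, p(62)=1300156, p(63)=1505499, p(64)=1741630, p(65)=2012558, p(66)=2323520, p(67)=2679689, p(68)=3087735, p(69)=3554345, p(70)=4087968, p(71)=4697205, p(72)=5392783, p(73)=6185689, p(74)=7089500, p(75)=8118264, p(76)=9289091, p(77)=10619863, p(78)=12132164, p(79)=13848650, p(80)=15796476, p(81)=18004327, p(82)=20506255, p(83)=23338469, p(84)=26543660, p(85)=30167357, p(86)=34262962, p(87)=38887673, p(88)=44108109, p(89)=49995925, p(90)=56634173, p(91)=64112359, p(92)=72533807, p(93)=82010177, p(94)=92669720, p(95)=104651419, p(96)=118114304, p(97)=133230930, p(98)=150198136, p(99)=169229875, p(100)=190569292, p(101)=214481126, p(102)=241265379, p(103)=271248950, p(104)=304801365, p(105)=342325709, p(106)=384276336, p(107)=431149389, p(108)=483502844, p(109)=541946240, p(110)=607163746, p(111)=679903203, p(112)=761002156, p(113)=851376628, p(114)=952050665, p(115)=1064144451, p(116)=1188908248, p(117)=1327710076, p(118)=1482074143, p(119)=1653668665, p(120)=1844349560, p(121)=2056148051, p(122)=2291320912, p(123)=2552338241, p(124)=2841940500, p(125)=3163127352, p(126)=3519222692, p(127)=3913864295, p(128)=4351078600, p(129)=4835271870, p(130)=5371315400, p(131)=5964539504, p(132)=6620830889, p(133)=7346629512, p(134)=8149040695, p(135)=9035836076, p(136)=10015581680, p(137)=11097645016, p(138)=12292341831, p(139)=13610949895, p(140)=15065878135, p(141)=16670689208, p(142)=18440293320, p(143)=20390982757, p(144)=22540654445, p(145)=24908858009, p(146)=27517052599, p(147)=30388671978, p(148)=33549419497, p(149)=37027355200, p(150)=40853235313, p(151)=45060624582, p(152)=49686288421, p(153)=54770336324, p(154)=60356673280, p(155)=66493182097, p(156)=73232243759, p(157)=80630964769, p(158)=88751778802, p(159)=97662728555, p(160)=107438159466, p(161)=118159068427, p(162)=129913904637, p(163)=142798995930, p(164)=156919475295, p(165)=172389800255, p(166)=189334822579, p(167)=207890420102, p(168)=228204732751, p(169)=250438925115, p(170)=274768617130, p(171)=301384802048, p(172)=330495499613, p(173)=362326859895, p(174)=397125074750, p(175)=435157697830, p(176)=476715857290, p(177)=522115831195, p(178)=571701605655, p(179)=625846753120, p(180)=684957390936, p(181)=749474411781, p(182)=819876908323, p(183)=896684817527, p(184)=980462880430, p(185)=1071823774337, p(186)=1171432692373, p(187)=1280011042268, p(188)=1398341745571, p(189)=1527273599625, p(190)=1667727404093.
Final step: p(191) = p(190) + p(189) - p(186) - p(184) + p(179) + p(176) - p(169) - p(165) + p(156) + p(151) - p(140) - p(134) + p(121) + p(114) - p(99) - p(91) + p(74) + p(65) - p(46) - p(36) + p(15) + p(4)
= 1667727404093 + 1527273599625 - 1171432692373 - 980462880430 + 625846753120 + 476715857290 - 250438925115 - 172389800255 + 73232243759 + 45060624582 - 15065878135 - 8149040695 + 2056148051 + 952050665 - 169229875 - 64112359 + 7089500 + 2012558 - 105558 - 17977 + 176 + 5
= 1820701100652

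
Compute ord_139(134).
138

139 is prime, so ord(134) divides φ(139) = 138.
Divisors of 138: 1, 2, 3, 6, 23, 46, 69, 138.
Repeated squaring: 134^1 ≡ 134, 134^2 ≡ 25, 134^4 ≡ 69, 134^8 ≡ 35, 134^16 ≡ 113, 134^32 ≡ 120, 134^64 ≡ 83, 134^128 ≡ 78 (mod 139).
Test 134^d mod 139 for each divisor d in increasing order:
134^1 ≡ 134
134^2 ≡ 25
134^3 = 134^2·134^1 ≡ 14
134^6 = 134^4·134^2 ≡ 57
134^23 = 134^16·134^4·134^2·134^1 ≡ 43
134^46 = 134^32·134^8·134^4·134^2 ≡ 42
134^69 = 134^64·134^4·134^1 ≡ 138
134^138 = 134^128·134^8·134^2 ≡ 1  ← first divisor giving 1
The order is 138.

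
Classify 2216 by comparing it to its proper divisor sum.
deficient

Proper divisors of 2216: sum = 1 + 2 + 4 + 8 + 277 + 554 + 1108 = 1954
Since 1954 < 2216, 2216 is deficient.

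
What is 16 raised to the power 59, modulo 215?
11

Repeated squaring. Binary of 59 = 111011.
16^1 ≡ 16 (mod 215); 16^2 ≡ 41 (mod 215); 16^4 ≡ 176 (mod 215); 16^8 ≡ 16 (mod 215); 16^16 ≡ 41 (mod 215); 16^32 ≡ 176 (mod 215)
16^59 = 16^1 × 16^2 × 16^8 × 16^16 × 16^32 ≡ 11 (mod 215)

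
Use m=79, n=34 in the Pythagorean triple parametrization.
(5085, 5372, 7397)

Euclid's formula: a = m² - n², b = 2mn, c = m² + n²
m = 79, n = 34
a = 79² - 34² = 6241 - 1156 = 5085
b = 2 × 79 × 34 = 5372
c = 79² + 34² = 6241 + 1156 = 7397
Verification: 5085² + 5372² = 25857225 + 28858384 = 54715609 = 7397² ✓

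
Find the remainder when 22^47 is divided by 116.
100

Repeated squaring. Binary of 47 = 101111.
22^1 ≡ 22 (mod 116); 22^2 ≡ 20 (mod 116); 22^4 ≡ 52 (mod 116); 22^8 ≡ 36 (mod 116); 22^16 ≡ 20 (mod 116); 22^32 ≡ 52 (mod 116)
22^47 = 22^1 × 22^2 × 22^4 × 22^8 × 22^32 ≡ 100 (mod 116)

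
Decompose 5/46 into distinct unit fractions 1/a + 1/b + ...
1/10 + 1/115

Greedy algorithm:
5/46: ceiling(46/5) = 10, use 1/10
1/115: ceiling(115/1) = 115, use 1/115
Result: 5/46 = 1/10 + 1/115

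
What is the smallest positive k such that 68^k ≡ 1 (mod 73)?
72

73 is prime, so ord(68) divides φ(73) = 72.
Divisors of 72: 1, 2, 3, 4, 6, 8, 9, 12, 18, 24, 36, 72.
Repeated squaring: 68^1 ≡ 68, 68^2 ≡ 25, 68^4 ≡ 41, 68^8 ≡ 2, 68^16 ≡ 4, 68^32 ≡ 16, 68^64 ≡ 37 (mod 73).
Test 68^d mod 73 for each divisor d in increasing order:
68^1 ≡ 68
68^2 ≡ 25
68^3 = 68^2·68^1 ≡ 21
68^4 ≡ 41
68^6 = 68^4·68^2 ≡ 3
68^8 ≡ 2
68^9 = 68^8·68^1 ≡ 63
68^12 = 68^8·68^4 ≡ 9
68^18 = 68^16·68^2 ≡ 27
68^24 = 68^16·68^8 ≡ 8
68^36 = 68^32·68^4 ≡ 72
68^72 = 68^64·68^8 ≡ 1  ← first divisor giving 1
The order is 72.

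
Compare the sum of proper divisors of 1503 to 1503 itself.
deficient

Proper divisors of 1503: sum = 1 + 3 + 9 + 167 + 501 = 681
Since 681 < 1503, 1503 is deficient.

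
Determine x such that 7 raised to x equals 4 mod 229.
222

Baby-step giant-step with step n = ⌈√229⌉ = 16.
Baby steps 7^j mod 229 (j:value) for j=0..15: 0:1, 1:7, 2:49, 3:114, 4:111, 5:90, 6:172, 7:59, 8:184, 9:143, 10:85, 11:137, 12:43, 13:72, 14:46, 15:93.
Giant-step multiplier: 7^(-16) ≡ 7^(228-16) = 7^212 ≡ 159 (mod 229).
Giant steps γ_i = 4·159^i mod 229: γ_0=4, γ_1=178, γ_2=135, γ_3=168, γ_4=148, γ_5=174, γ_6=186, γ_7=33, γ_8=209, γ_9=26, γ_10=12, γ_11=76, γ_12=176, γ_13=46 (in table at j=14).
x = i·n + j = 13·16 + 14 = 222.
Check: 7^222 ≡ 4 (mod 229).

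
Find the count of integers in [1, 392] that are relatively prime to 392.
168

392 = 2^3 × 7^2
φ(n) = n × ∏(1 - 1/p) for each prime p dividing n
φ(392) = 392 × (1 - 1/2) × (1 - 1/7) = 168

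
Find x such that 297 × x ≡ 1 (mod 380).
293

gcd(297, 380) = 1, so the inverse exists.
Extended Euclidean algorithm on (380, 297):
380 = 1 × 297 + 83  ⟹  83 = (1)·380 + (-1)·297
297 = 3 × 83 + 48  ⟹  48 = (-3)·380 + (4)·297
83 = 1 × 48 + 35  ⟹  35 = (4)·380 + (-5)·297
48 = 1 × 35 + 13  ⟹  13 = (-7)·380 + (9)·297
35 = 2 × 13 + 9  ⟹  9 = (18)·380 + (-23)·297
13 = 1 × 9 + 4  ⟹  4 = (-25)·380 + (32)·297
9 = 2 × 4 + 1  ⟹  1 = (68)·380 + (-87)·297
So (-87)·297 ≡ 1 (mod 380), i.e. 297^(-1) ≡ -87 ≡ 293 (mod 380).
Check: 297 × 293 = 87021 ≡ 1 (mod 380)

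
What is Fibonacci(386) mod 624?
577

Matrix identity: Q^n = [[F_(n+1), F_n], [F_n, F_(n-1)]] with Q = [[1,1],[1,0]].
n = 386 = 110000010₂. Square-and-multiply, entries mod 624:
Q^1 = [[1,1],[1,0]]
Q^3 = (Q^1)²·Q = [[3,2],[2,1]]
Q^6 = (Q^3)² = [[13,8],[8,5]]
Q^12 = (Q^6)² = [[233,144],[144,89]]
Q^24 = (Q^12)² = [[145,192],[192,577]]
Q^48 = (Q^24)² = [[481,96],[96,385]]
Q^96 = (Q^48)² = [[337,144],[144,193]]
Q^193 = (Q^96)²·Q = [[337,145],[145,192]]
Q^386 = (Q^193)² = [[434,577],[577,481]]
F_386 mod 624 = Q^386[0][1] = 577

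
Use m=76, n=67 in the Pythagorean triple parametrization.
(1287, 10184, 10265)

Euclid's formula: a = m² - n², b = 2mn, c = m² + n²
m = 76, n = 67
a = 76² - 67² = 5776 - 4489 = 1287
b = 2 × 76 × 67 = 10184
c = 76² + 67² = 5776 + 4489 = 10265
Verification: 1287² + 10184² = 1656369 + 103713856 = 105370225 = 10265² ✓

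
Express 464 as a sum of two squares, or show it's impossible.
8² + 20² (a=8, b=20)

Factorization: 464 = 2^4 × 29
By Fermat: n is sum of two squares iff every prime p ≡ 3 (mod 4) appears to even power.
All primes ≡ 3 (mod 4) appear to even power.
Search a = 0, 1, 2, … for 464 - a² a perfect square: first hit at a = 8: 464 - 64 = 400 = 20².
464 = 8² + 20² = 64 + 400 ✓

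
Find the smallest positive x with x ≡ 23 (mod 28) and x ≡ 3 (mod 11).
135

Using Chinese Remainder Theorem:
M = 28 × 11 = 308
M1 = 11, M2 = 28
y1 = 11^(-1) mod 28 = 23
y2 = 28^(-1) mod 11 = 2
x = (23×11×23 + 3×28×2) mod 308 = 135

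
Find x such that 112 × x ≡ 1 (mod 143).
83

gcd(112, 143) = 1, so the inverse exists.
Extended Euclidean algorithm on (143, 112):
143 = 1 × 112 + 31  ⟹  31 = (1)·143 + (-1)·112
112 = 3 × 31 + 19  ⟹  19 = (-3)·143 + (4)·112
31 = 1 × 19 + 12  ⟹  12 = (4)·143 + (-5)·112
19 = 1 × 12 + 7  ⟹  7 = (-7)·143 + (9)·112
12 = 1 × 7 + 5  ⟹  5 = (11)·143 + (-14)·112
7 = 1 × 5 + 2  ⟹  2 = (-18)·143 + (23)·112
5 = 2 × 2 + 1  ⟹  1 = (47)·143 + (-60)·112
So (-60)·112 ≡ 1 (mod 143), i.e. 112^(-1) ≡ -60 ≡ 83 (mod 143).
Check: 112 × 83 = 9296 ≡ 1 (mod 143)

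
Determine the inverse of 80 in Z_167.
119

gcd(80, 167) = 1, so the inverse exists.
Extended Euclidean algorithm on (167, 80):
167 = 2 × 80 + 7  ⟹  7 = (1)·167 + (-2)·80
80 = 11 × 7 + 3  ⟹  3 = (-11)·167 + (23)·80
7 = 2 × 3 + 1  ⟹  1 = (23)·167 + (-48)·80
So (-48)·80 ≡ 1 (mod 167), i.e. 80^(-1) ≡ -48 ≡ 119 (mod 167).
Check: 80 × 119 = 9520 ≡ 1 (mod 167)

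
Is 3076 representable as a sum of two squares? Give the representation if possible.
24² + 50² (a=24, b=50)

Factorization: 3076 = 2^2 × 769
By Fermat: n is sum of two squares iff every prime p ≡ 3 (mod 4) appears to even power.
All primes ≡ 3 (mod 4) appear to even power.
Search a = 0, 1, 2, … for 3076 - a² a perfect square: first hit at a = 24: 3076 - 576 = 2500 = 50².
3076 = 24² + 50² = 576 + 2500 ✓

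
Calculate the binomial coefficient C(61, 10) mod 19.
0

Using Lucas' theorem:
Write n=61 and k=10 in base 19:
n in base 19: [3, 4]
k in base 19: [0, 10]
C(61,10) mod 19 = ∏ C(n_i, k_i) mod 19
Digit binomials (mod 19): C(3,0) = 1; C(4,10) = 0 (k_i > n_i)
Product: 1 × 0 = 0 ≡ 0 (mod 19)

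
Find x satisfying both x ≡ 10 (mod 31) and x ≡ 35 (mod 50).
785

Using Chinese Remainder Theorem:
M = 31 × 50 = 1550
M1 = 50, M2 = 31
y1 = 50^(-1) mod 31 = 18
y2 = 31^(-1) mod 50 = 21
x = (10×50×18 + 35×31×21) mod 1550 = 785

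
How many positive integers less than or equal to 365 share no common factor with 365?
288

365 = 5 × 73
φ(n) = n × ∏(1 - 1/p) for each prime p dividing n
φ(365) = 365 × (1 - 1/5) × (1 - 1/73) = 288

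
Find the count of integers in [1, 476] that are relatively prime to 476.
192

476 = 2^2 × 7 × 17
φ(n) = n × ∏(1 - 1/p) for each prime p dividing n
φ(476) = 476 × (1 - 1/2) × (1 - 1/7) × (1 - 1/17) = 192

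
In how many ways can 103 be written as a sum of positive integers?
271248950

p(n) counts ways to write n as a sum of positive integers (order ignored).
Euler's pentagonal recurrence: p(k) = p(k-1) + p(k-2) - p(k-5) - p(k-7) + p(k-12) + p(k-15) - ... (offsets j(3j∓1)/2, signs ++--, p(0)=1, p(<0)=0).
DP table for k = 0..102: p(0)=1, p(1)=1, p(2)=2, p(3)=3, p(4)=5, p(5)=7, p(6)=11, p(7)=15, p(8)=22, p(9)=30, p(10)=42, p(11)=56, p(12)=77, p(13)=101, p(14)=135, p(15)=176, p(16)=231, p(17)=297, p(18)=385, p(19)=490, p(20)=627, p(21)=792, p(22)=1002, p(23)=1255, p(24)=1575, p(25)=1958, p(26)=2436, p(27)=3010, p(28)=3718, p(29)=4565, p(30)=5604, p(31)=6842, p(32)=8349, p(33)=10143, p(34)=12310, p(35)=14883, p(36)=17977, p(37)=21637, p(38)=26015, p(39)=31185, p(40)=37338, p(41)=44583, p(42)=53174, p(43)=63261, p(44)=75175, p(45)=89134, p(46)=105558, p(47)=124754, p(48)=147273, p(49)=173525, p(50)=204226, p(51)=239943, p(52)=281589, p(53)=329931, p(54)=386155, p(55)=451276, p(56)=526823, p(57)=614154, p(58)=715220, p(59)=831820, p(60)=966467, p(61)=1121505, p(62)=1300156, p(63)=1505499, p(64)=1741630, p(65)=2012558, p(66)=2323520, p(67)=2679689, p(68)=3087735, p(69)=3554345, p(70)=4087968, p(71)=4697205, p(72)=5392783, p(73)=6185689, p(74)=7089500, p(75)=8118264, p(76)=9289091, p(77)=10619863, p(78)=12132164, p(79)=13848650, p(80)=15796476, p(81)=18004327, p(82)=20506255, p(83)=23338469, p(84)=26543660, p(85)=30167357, p(86)=34262962, p(87)=38887673, p(88)=44108109, p(89)=49995925, p(90)=56634173, p(91)=64112359, p(92)=72533807, p(93)=82010177, p(94)=92669720, p(95)=104651419, p(96)=118114304, p(97)=133230930, p(98)=150198136, p(99)=169229875, p(100)=190569292, p(101)=214481126, p(102)=241265379.
Final step: p(103) = p(102) + p(101) - p(98) - p(96) + p(91) + p(88) - p(81) - p(77) + p(68) + p(63) - p(52) - p(46) + p(33) + p(26) - p(11) - p(3)
= 241265379 + 214481126 - 150198136 - 118114304 + 64112359 + 44108109 - 18004327 - 10619863 + 3087735 + 1505499 - 281589 - 105558 + 10143 + 2436 - 56 - 3
= 271248950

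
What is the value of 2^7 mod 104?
24

Repeated squaring. Binary of 7 = 111.
2^1 ≡ 2 (mod 104); 2^2 ≡ 4 (mod 104); 2^4 ≡ 16 (mod 104)
2^7 = 2^1 × 2^2 × 2^4 ≡ 24 (mod 104)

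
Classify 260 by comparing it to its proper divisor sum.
abundant

Proper divisors of 260: sum = 1 + 2 + 4 + 5 + 10 + 13 + 20 + 26 + 52 + 65 + 130 = 328
Since 328 > 260, 260 is abundant.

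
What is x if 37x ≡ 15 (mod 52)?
x ≡ 51 (mod 52)

gcd(37, 52) = 1, which divides 15, so solutions exist.
Find 37^(-1) mod 52 by the extended Euclidean algorithm:
52 = 1 × 37 + 15  ⟹  15 = (1)·52 + (-1)·37
37 = 2 × 15 + 7  ⟹  7 = (-2)·52 + (3)·37
15 = 2 × 7 + 1  ⟹  1 = (5)·52 + (-7)·37
So (-7)·37 ≡ 1 (mod 52), i.e. 37^(-1) ≡ -7 ≡ 45 (mod 52).
x ≡ 45 × 15 = 675 ≡ 51 (mod 52).
Check: 37 × 51 = 1887 ≡ 15 (mod 52).
Unique solution: x ≡ 51 (mod 52)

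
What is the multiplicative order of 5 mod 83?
82

83 is prime, so ord(5) divides φ(83) = 82.
Divisors of 82: 1, 2, 41, 82.
Repeated squaring: 5^1 ≡ 5, 5^2 ≡ 25, 5^4 ≡ 44, 5^8 ≡ 27, 5^16 ≡ 65, 5^32 ≡ 75, 5^64 ≡ 64 (mod 83).
Test 5^d mod 83 for each divisor d in increasing order:
5^1 ≡ 5
5^2 ≡ 25
5^41 = 5^32·5^8·5^1 ≡ 82
5^82 = 5^64·5^16·5^2 ≡ 1  ← first divisor giving 1
The order is 82.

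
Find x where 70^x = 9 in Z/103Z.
12

Baby-step giant-step with step n = ⌈√103⌉ = 11.
Baby steps 70^j mod 103 (j:value) for j=0..10: 0:1, 1:70, 2:59, 3:10, 4:82, 5:75, 6:100, 7:99, 8:29, 9:73, 10:63.
Giant-step multiplier: 70^(-11) ≡ 70^(102-11) = 70^91 ≡ 65 (mod 103).
Giant steps γ_i = 9·65^i mod 103: γ_0=9, γ_1=70 (in table at j=1).
x = i·n + j = 1·11 + 1 = 12.
Check: 70^12 ≡ 9 (mod 103).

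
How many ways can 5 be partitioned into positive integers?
7

p(n) counts ways to write n as a sum of positive integers (order ignored).
Examples: 5; 4 + 1; 3 + 2; 3 + 1 + 1; 2 + 2 + 1; ... (7 total)
p(5) = 7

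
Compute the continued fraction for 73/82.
[0; 1, 8, 9]

Euclidean algorithm steps:
73 = 0 × 82 + 73
82 = 1 × 73 + 9
73 = 8 × 9 + 1
9 = 9 × 1 + 0
Continued fraction: [0; 1, 8, 9]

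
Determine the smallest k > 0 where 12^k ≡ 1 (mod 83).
41

83 is prime, so ord(12) divides φ(83) = 82.
Divisors of 82: 1, 2, 41, 82.
Repeated squaring: 12^1 ≡ 12, 12^2 ≡ 61, 12^4 ≡ 69, 12^8 ≡ 30, 12^16 ≡ 70, 12^32 ≡ 3, 12^64 ≡ 9 (mod 83).
Test 12^d mod 83 for each divisor d in increasing order:
12^1 ≡ 12
12^2 ≡ 61
12^41 = 12^32·12^8·12^1 ≡ 1  ← first divisor giving 1
The order is 41.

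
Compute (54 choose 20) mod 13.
0

Using Lucas' theorem:
Write n=54 and k=20 in base 13:
n in base 13: [4, 2]
k in base 13: [1, 7]
C(54,20) mod 13 = ∏ C(n_i, k_i) mod 13
Digit binomials (mod 13): C(4,1) = 4; C(2,7) = 0 (k_i > n_i)
Product: 4 × 0 = 0 ≡ 0 (mod 13)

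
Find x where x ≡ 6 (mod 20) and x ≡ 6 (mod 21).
6

Using Chinese Remainder Theorem:
M = 20 × 21 = 420
M1 = 21, M2 = 20
y1 = 21^(-1) mod 20 = 1
y2 = 20^(-1) mod 21 = 20
x = (6×21×1 + 6×20×20) mod 420 = 6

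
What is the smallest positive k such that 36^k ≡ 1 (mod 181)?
30

181 is prime, so ord(36) divides φ(181) = 180.
Divisors of 180: 1, 2, 3, 4, 5, 6, 9, 10, 12, 15, 18, 20, 30, 36, 45, 60, 90, 180.
Repeated squaring: 36^1 ≡ 36, 36^2 ≡ 29, 36^4 ≡ 117, 36^8 ≡ 114, 36^16 ≡ 145, 36^32 ≡ 29, 36^64 ≡ 117, 36^128 ≡ 114 (mod 181).
Test 36^d mod 181 for each divisor d in increasing order:
36^1 ≡ 36
36^2 ≡ 29
36^3 = 36^2·36^1 ≡ 139
36^4 ≡ 117
36^5 = 36^4·36^1 ≡ 49
36^6 = 36^4·36^2 ≡ 135
36^9 = 36^8·36^1 ≡ 122
36^10 = 36^8·36^2 ≡ 48
36^12 = 36^8·36^4 ≡ 125
36^15 = 36^8·36^4·36^2·36^1 ≡ 180
36^18 = 36^16·36^2 ≡ 42
36^20 = 36^16·36^4 ≡ 132
36^30 = 36^16·36^8·36^4·36^2 ≡ 1  ← first divisor giving 1
The order is 30.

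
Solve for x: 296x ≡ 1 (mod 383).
22

gcd(296, 383) = 1, so the inverse exists.
Extended Euclidean algorithm on (383, 296):
383 = 1 × 296 + 87  ⟹  87 = (1)·383 + (-1)·296
296 = 3 × 87 + 35  ⟹  35 = (-3)·383 + (4)·296
87 = 2 × 35 + 17  ⟹  17 = (7)·383 + (-9)·296
35 = 2 × 17 + 1  ⟹  1 = (-17)·383 + (22)·296
So (22)·296 ≡ 1 (mod 383), i.e. 296^(-1) ≡ 22 (mod 383).
Check: 296 × 22 = 6512 ≡ 1 (mod 383)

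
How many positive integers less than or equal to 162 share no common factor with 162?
54

162 = 2 × 3^4
φ(n) = n × ∏(1 - 1/p) for each prime p dividing n
φ(162) = 162 × (1 - 1/2) × (1 - 1/3) = 54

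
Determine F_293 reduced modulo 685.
638

Matrix identity: Q^n = [[F_(n+1), F_n], [F_n, F_(n-1)]] with Q = [[1,1],[1,0]].
n = 293 = 100100101₂. Square-and-multiply, entries mod 685:
Q^1 = [[1,1],[1,0]]
Q^2 = (Q^1)² = [[2,1],[1,1]]
Q^4 = (Q^2)² = [[5,3],[3,2]]
Q^9 = (Q^4)²·Q = [[55,34],[34,21]]
Q^18 = (Q^9)² = [[71,529],[529,227]]
Q^36 = (Q^18)² = [[607,92],[92,515]]
Q^73 = (Q^36)²·Q = [[637,163],[163,474]]
Q^146 = (Q^73)² = [[103,253],[253,535]]
Q^293 = (Q^146)²·Q = [[392,638],[638,439]]
F_293 mod 685 = Q^293[0][1] = 638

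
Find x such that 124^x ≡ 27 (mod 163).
75

Baby-step giant-step with step n = ⌈√163⌉ = 13.
Baby steps 124^j mod 163 (j:value) for j=0..12: 0:1, 1:124, 2:54, 3:13, 4:145, 5:50, 6:6, 7:92, 8:161, 9:78, 10:55, 11:137, 12:36.
Giant-step multiplier: 124^(-13) ≡ 124^(162-13) = 124^149 ≡ 44 (mod 163).
Giant steps γ_i = 27·44^i mod 163: γ_0=27, γ_1=47, γ_2=112, γ_3=38, γ_4=42, γ_5=55 (in table at j=10).
x = i·n + j = 5·13 + 10 = 75.
Check: 124^75 ≡ 27 (mod 163).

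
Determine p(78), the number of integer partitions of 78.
12132164

p(n) counts ways to write n as a sum of positive integers (order ignored).
Euler's pentagonal recurrence: p(k) = p(k-1) + p(k-2) - p(k-5) - p(k-7) + p(k-12) + p(k-15) - ... (offsets j(3j∓1)/2, signs ++--, p(0)=1, p(<0)=0).
DP table for k = 0..77: p(0)=1, p(1)=1, p(2)=2, p(3)=3, p(4)=5, p(5)=7, p(6)=11, p(7)=15, p(8)=22, p(9)=30, p(10)=42, p(11)=56, p(12)=77, p(13)=101, p(14)=135, p(15)=176, p(16)=231, p(17)=297, p(18)=385, p(19)=490, p(20)=627, p(21)=792, p(22)=1002, p(23)=1255, p(24)=1575, p(25)=1958, p(26)=2436, p(27)=3010, p(28)=3718, p(29)=4565, p(30)=5604, p(31)=6842, p(32)=8349, p(33)=10143, p(34)=12310, p(35)=14883, p(36)=17977, p(37)=21637, p(38)=26015, p(39)=31185, p(40)=37338, p(41)=44583, p(42)=53174, p(43)=63261, p(44)=75175, p(45)=89134, p(46)=105558, p(47)=124754, p(48)=147273, p(49)=173525, p(50)=204226, p(51)=239943, p(52)=281589, p(53)=329931, p(54)=386155, p(55)=451276, p(56)=526823, p(57)=614154, p(58)=715220, p(59)=831820, p(60)=966467, p(61)=1121505, p(62)=1300156, p(63)=1505499, p(64)=1741630, p(65)=2012558, p(66)=2323520, p(67)=2679689, p(68)=3087735, p(69)=3554345, p(70)=4087968, p(71)=4697205, p(72)=5392783, p(73)=6185689, p(74)=7089500, p(75)=8118264, p(76)=9289091, p(77)=10619863.
Final step: p(78) = p(77) + p(76) - p(73) - p(71) + p(66) + p(63) - p(56) - p(52) + p(43) + p(38) - p(27) - p(21) + p(8) + p(1)
= 10619863 + 9289091 - 6185689 - 4697205 + 2323520 + 1505499 - 526823 - 281589 + 63261 + 26015 - 3010 - 792 + 22 + 1
= 12132164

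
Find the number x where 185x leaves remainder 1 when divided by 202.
95

gcd(185, 202) = 1, so the inverse exists.
Extended Euclidean algorithm on (202, 185):
202 = 1 × 185 + 17  ⟹  17 = (1)·202 + (-1)·185
185 = 10 × 17 + 15  ⟹  15 = (-10)·202 + (11)·185
17 = 1 × 15 + 2  ⟹  2 = (11)·202 + (-12)·185
15 = 7 × 2 + 1  ⟹  1 = (-87)·202 + (95)·185
So (95)·185 ≡ 1 (mod 202), i.e. 185^(-1) ≡ 95 (mod 202).
Check: 185 × 95 = 17575 ≡ 1 (mod 202)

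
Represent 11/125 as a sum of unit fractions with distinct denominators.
1/12 + 1/215 + 1/64500

Greedy algorithm:
11/125: ceiling(125/11) = 12, use 1/12
7/1500: ceiling(1500/7) = 215, use 1/215
1/64500: ceiling(64500/1) = 64500, use 1/64500
Result: 11/125 = 1/12 + 1/215 + 1/64500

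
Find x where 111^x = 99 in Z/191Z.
117

Baby-step giant-step with step n = ⌈√191⌉ = 14.
Baby steps 111^j mod 191 (j:value) for j=0..13: 0:1, 1:111, 2:97, 3:71, 4:50, 5:11, 6:75, 7:112, 8:17, 9:168, 10:121, 11:61, 12:86, 13:187.
Giant-step multiplier: 111^(-14) ≡ 111^(190-14) = 111^176 ≡ 77 (mod 191).
Giant steps γ_i = 99·77^i mod 191: γ_0=99, γ_1=174, γ_2=28, γ_3=55, γ_4=33, γ_5=58, γ_6=73, γ_7=82, γ_8=11 (in table at j=5).
x = i·n + j = 8·14 + 5 = 117.
Check: 111^117 ≡ 99 (mod 191).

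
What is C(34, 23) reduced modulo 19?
16

Using Lucas' theorem:
Write n=34 and k=23 in base 19:
n in base 19: [1, 15]
k in base 19: [1, 4]
C(34,23) mod 19 = ∏ C(n_i, k_i) mod 19
Digit binomials (mod 19): C(1,1) = 1; C(15,4) = 1365 ≡ 16
Product: 1 × 16 = 16 ≡ 16 (mod 19)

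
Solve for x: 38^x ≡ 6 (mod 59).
37

Baby-step giant-step with step n = ⌈√59⌉ = 8.
Baby steps 38^j mod 59 (j:value) for j=0..7: 0:1, 1:38, 2:28, 3:2, 4:17, 5:56, 6:4, 7:34.
Giant-step multiplier: 38^(-8) ≡ 38^(58-8) = 38^50 ≡ 49 (mod 59).
Giant steps γ_i = 6·49^i mod 59: γ_0=6, γ_1=58, γ_2=10, γ_3=18, γ_4=56 (in table at j=5).
x = i·n + j = 4·8 + 5 = 37.
Check: 38^37 ≡ 6 (mod 59).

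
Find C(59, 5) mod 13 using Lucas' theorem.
8

Using Lucas' theorem:
Write n=59 and k=5 in base 13:
n in base 13: [4, 7]
k in base 13: [0, 5]
C(59,5) mod 13 = ∏ C(n_i, k_i) mod 13
Digit binomials (mod 13): C(4,0) = 1; C(7,5) = 21 ≡ 8
Product: 1 × 8 = 8 ≡ 8 (mod 13)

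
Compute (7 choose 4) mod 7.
0

Using Lucas' theorem:
Write n=7 and k=4 in base 7:
n in base 7: [1, 0]
k in base 7: [0, 4]
C(7,4) mod 7 = ∏ C(n_i, k_i) mod 7
Digit binomials (mod 7): C(1,0) = 1; C(0,4) = 0 (k_i > n_i)
Product: 1 × 0 = 0 ≡ 0 (mod 7)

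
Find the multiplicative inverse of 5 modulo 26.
21

gcd(5, 26) = 1, so the inverse exists.
Extended Euclidean algorithm on (26, 5):
26 = 5 × 5 + 1  ⟹  1 = (1)·26 + (-5)·5
So (-5)·5 ≡ 1 (mod 26), i.e. 5^(-1) ≡ -5 ≡ 21 (mod 26).
Check: 5 × 21 = 105 ≡ 1 (mod 26)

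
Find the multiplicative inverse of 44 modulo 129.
44

gcd(44, 129) = 1, so the inverse exists.
Extended Euclidean algorithm on (129, 44):
129 = 2 × 44 + 41  ⟹  41 = (1)·129 + (-2)·44
44 = 1 × 41 + 3  ⟹  3 = (-1)·129 + (3)·44
41 = 13 × 3 + 2  ⟹  2 = (14)·129 + (-41)·44
3 = 1 × 2 + 1  ⟹  1 = (-15)·129 + (44)·44
So (44)·44 ≡ 1 (mod 129), i.e. 44^(-1) ≡ 44 (mod 129).
Check: 44 × 44 = 1936 ≡ 1 (mod 129)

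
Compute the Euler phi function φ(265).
208

265 = 5 × 53
φ(n) = n × ∏(1 - 1/p) for each prime p dividing n
φ(265) = 265 × (1 - 1/5) × (1 - 1/53) = 208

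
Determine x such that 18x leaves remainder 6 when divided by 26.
x ≡ 9 (mod 13)

gcd(18, 26) = 2, which divides 6, so solutions exist.
Divide through by 2: 9x ≡ 3 (mod 13).
Find 9^(-1) mod 13 by the extended Euclidean algorithm:
13 = 1 × 9 + 4  ⟹  4 = (1)·13 + (-1)·9
9 = 2 × 4 + 1  ⟹  1 = (-2)·13 + (3)·9
So (3)·9 ≡ 1 (mod 13), i.e. 9^(-1) ≡ 3 (mod 13).
x ≡ 3 × 3 = 9 ≡ 9 (mod 13).
Check: 18 × 9 = 162 ≡ 6 (mod 26).
x ≡ 9 (mod 13), giving 2 solutions mod 26.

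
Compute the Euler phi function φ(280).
96

280 = 2^3 × 5 × 7
φ(n) = n × ∏(1 - 1/p) for each prime p dividing n
φ(280) = 280 × (1 - 1/2) × (1 - 1/5) × (1 - 1/7) = 96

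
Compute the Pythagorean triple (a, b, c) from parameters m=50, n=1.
(2499, 100, 2501)

Euclid's formula: a = m² - n², b = 2mn, c = m² + n²
m = 50, n = 1
a = 50² - 1² = 2500 - 1 = 2499
b = 2 × 50 × 1 = 100
c = 50² + 1² = 2500 + 1 = 2501
Verification: 2499² + 100² = 6245001 + 10000 = 6255001 = 2501² ✓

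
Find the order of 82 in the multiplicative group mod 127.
63

127 is prime, so ord(82) divides φ(127) = 126.
Divisors of 126: 1, 2, 3, 6, 7, 9, 14, 18, 21, 42, 63, 126.
Repeated squaring: 82^1 ≡ 82, 82^2 ≡ 120, 82^4 ≡ 49, 82^8 ≡ 115, 82^16 ≡ 17, 82^32 ≡ 35, 82^64 ≡ 82 (mod 127).
Test 82^d mod 127 for each divisor d in increasing order:
82^1 ≡ 82
82^2 ≡ 120
82^3 = 82^2·82^1 ≡ 61
82^6 = 82^4·82^2 ≡ 38
82^7 = 82^4·82^2·82^1 ≡ 68
82^9 = 82^8·82^1 ≡ 32
82^14 = 82^8·82^4·82^2 ≡ 52
82^18 = 82^16·82^2 ≡ 8
82^21 = 82^16·82^4·82^1 ≡ 107
82^42 = 82^32·82^8·82^2 ≡ 19
82^63 = 82^32·82^16·82^8·82^4·82^2·82^1 ≡ 1  ← first divisor giving 1
The order is 63.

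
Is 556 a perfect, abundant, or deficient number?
deficient

Proper divisors of 556: sum = 1 + 2 + 4 + 139 + 278 = 424
Since 424 < 556, 556 is deficient.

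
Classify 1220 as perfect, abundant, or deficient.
abundant

Proper divisors of 1220: sum = 1 + 2 + 4 + 5 + 10 + 20 + 61 + 122 + 244 + 305 + 610 = 1384
Since 1384 > 1220, 1220 is abundant.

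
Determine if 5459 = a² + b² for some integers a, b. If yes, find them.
Not possible

Factorization: 5459 = 53 × 103
By Fermat: n is sum of two squares iff every prime p ≡ 3 (mod 4) appears to even power.
Prime(s) ≡ 3 (mod 4) with odd exponent: [(103, 1)]
Therefore 5459 cannot be expressed as a² + b².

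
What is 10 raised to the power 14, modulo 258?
208

Repeated squaring. Binary of 14 = 1110.
10^1 ≡ 10 (mod 258); 10^2 ≡ 100 (mod 258); 10^4 ≡ 196 (mod 258); 10^8 ≡ 232 (mod 258)
10^14 = 10^2 × 10^4 × 10^8 ≡ 208 (mod 258)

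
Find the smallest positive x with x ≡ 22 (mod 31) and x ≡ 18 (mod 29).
859

Using Chinese Remainder Theorem:
M = 31 × 29 = 899
M1 = 29, M2 = 31
y1 = 29^(-1) mod 31 = 15
y2 = 31^(-1) mod 29 = 15
x = (22×29×15 + 18×31×15) mod 899 = 859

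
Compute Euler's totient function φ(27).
18

27 = 3^3
φ(n) = n × ∏(1 - 1/p) for each prime p dividing n
φ(27) = 27 × (1 - 1/3) = 18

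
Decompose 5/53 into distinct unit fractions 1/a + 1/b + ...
1/11 + 1/292 + 1/170236

Greedy algorithm:
5/53: ceiling(53/5) = 11, use 1/11
2/583: ceiling(583/2) = 292, use 1/292
1/170236: ceiling(170236/1) = 170236, use 1/170236
Result: 5/53 = 1/11 + 1/292 + 1/170236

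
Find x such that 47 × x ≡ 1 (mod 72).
23

gcd(47, 72) = 1, so the inverse exists.
Extended Euclidean algorithm on (72, 47):
72 = 1 × 47 + 25  ⟹  25 = (1)·72 + (-1)·47
47 = 1 × 25 + 22  ⟹  22 = (-1)·72 + (2)·47
25 = 1 × 22 + 3  ⟹  3 = (2)·72 + (-3)·47
22 = 7 × 3 + 1  ⟹  1 = (-15)·72 + (23)·47
So (23)·47 ≡ 1 (mod 72), i.e. 47^(-1) ≡ 23 (mod 72).
Check: 47 × 23 = 1081 ≡ 1 (mod 72)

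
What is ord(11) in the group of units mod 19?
3

19 is prime, so ord(11) divides φ(19) = 18.
Divisors of 18: 1, 2, 3, 6, 9, 18.
Repeated squaring: 11^1 ≡ 11, 11^2 ≡ 7, 11^4 ≡ 11, 11^8 ≡ 7, 11^16 ≡ 11 (mod 19).
Test 11^d mod 19 for each divisor d in increasing order:
11^1 ≡ 11
11^2 ≡ 7
11^3 = 11^2·11^1 ≡ 1  ← first divisor giving 1
The order is 3.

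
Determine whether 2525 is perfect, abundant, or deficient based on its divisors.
deficient

Proper divisors of 2525: sum = 1 + 5 + 25 + 101 + 505 = 637
Since 637 < 2525, 2525 is deficient.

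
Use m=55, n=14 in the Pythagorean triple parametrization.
(2829, 1540, 3221)

Euclid's formula: a = m² - n², b = 2mn, c = m² + n²
m = 55, n = 14
a = 55² - 14² = 3025 - 196 = 2829
b = 2 × 55 × 14 = 1540
c = 55² + 14² = 3025 + 196 = 3221
Verification: 2829² + 1540² = 8003241 + 2371600 = 10374841 = 3221² ✓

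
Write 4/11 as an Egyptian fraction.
1/3 + 1/33

Greedy algorithm:
4/11: ceiling(11/4) = 3, use 1/3
1/33: ceiling(33/1) = 33, use 1/33
Result: 4/11 = 1/3 + 1/33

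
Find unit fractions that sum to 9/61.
1/7 + 1/214 + 1/91378

Greedy algorithm:
9/61: ceiling(61/9) = 7, use 1/7
2/427: ceiling(427/2) = 214, use 1/214
1/91378: ceiling(91378/1) = 91378, use 1/91378
Result: 9/61 = 1/7 + 1/214 + 1/91378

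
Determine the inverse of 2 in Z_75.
38

gcd(2, 75) = 1, so the inverse exists.
Extended Euclidean algorithm on (75, 2):
75 = 37 × 2 + 1  ⟹  1 = (1)·75 + (-37)·2
So (-37)·2 ≡ 1 (mod 75), i.e. 2^(-1) ≡ -37 ≡ 38 (mod 75).
Check: 2 × 38 = 76 ≡ 1 (mod 75)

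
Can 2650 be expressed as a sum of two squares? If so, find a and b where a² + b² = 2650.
7² + 51² (a=7, b=51)

Factorization: 2650 = 2 × 5^2 × 53
By Fermat: n is sum of two squares iff every prime p ≡ 3 (mod 4) appears to even power.
All primes ≡ 3 (mod 4) appear to even power.
Search a = 0, 1, 2, … for 2650 - a² a perfect square: first hit at a = 7: 2650 - 49 = 2601 = 51².
2650 = 7² + 51² = 49 + 2601 ✓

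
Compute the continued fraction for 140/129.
[1; 11, 1, 2, 1, 2]

Euclidean algorithm steps:
140 = 1 × 129 + 11
129 = 11 × 11 + 8
11 = 1 × 8 + 3
8 = 2 × 3 + 2
3 = 1 × 2 + 1
2 = 2 × 1 + 0
Continued fraction: [1; 11, 1, 2, 1, 2]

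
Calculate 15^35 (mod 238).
43

Repeated squaring. Binary of 35 = 100011.
15^1 ≡ 15 (mod 238); 15^2 ≡ 225 (mod 238); 15^4 ≡ 169 (mod 238); 15^8 ≡ 1 (mod 238); 15^16 ≡ 1 (mod 238); 15^32 ≡ 1 (mod 238)
15^35 = 15^1 × 15^2 × 15^32 ≡ 43 (mod 238)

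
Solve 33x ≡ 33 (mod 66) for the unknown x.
x ≡ 1 (mod 2)

gcd(33, 66) = 33, which divides 33, so solutions exist.
Divide through by 33: x ≡ 1 (mod 2).
The coefficient of x is now 1, so x ≡ 1 (mod 2).
Check: 33 × 1 = 33 ≡ 33 (mod 66).
x ≡ 1 (mod 2), giving 33 solutions mod 66.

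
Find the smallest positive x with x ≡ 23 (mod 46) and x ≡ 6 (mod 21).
69

Using Chinese Remainder Theorem:
M = 46 × 21 = 966
M1 = 21, M2 = 46
y1 = 21^(-1) mod 46 = 11
y2 = 46^(-1) mod 21 = 16
x = (23×21×11 + 6×46×16) mod 966 = 69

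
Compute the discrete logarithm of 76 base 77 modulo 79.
10

Baby-step giant-step with step n = ⌈√79⌉ = 9.
Baby steps 77^j mod 79 (j:value) for j=0..8: 0:1, 1:77, 2:4, 3:71, 4:16, 5:47, 6:64, 7:30, 8:19.
Giant-step multiplier: 77^(-9) ≡ 77^(78-9) = 77^69 ≡ 27 (mod 79).
Giant steps γ_i = 76·27^i mod 79: γ_0=76, γ_1=77 (in table at j=1).
x = i·n + j = 1·9 + 1 = 10.
Check: 77^10 ≡ 76 (mod 79).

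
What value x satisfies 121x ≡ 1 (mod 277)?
87

gcd(121, 277) = 1, so the inverse exists.
Extended Euclidean algorithm on (277, 121):
277 = 2 × 121 + 35  ⟹  35 = (1)·277 + (-2)·121
121 = 3 × 35 + 16  ⟹  16 = (-3)·277 + (7)·121
35 = 2 × 16 + 3  ⟹  3 = (7)·277 + (-16)·121
16 = 5 × 3 + 1  ⟹  1 = (-38)·277 + (87)·121
So (87)·121 ≡ 1 (mod 277), i.e. 121^(-1) ≡ 87 (mod 277).
Check: 121 × 87 = 10527 ≡ 1 (mod 277)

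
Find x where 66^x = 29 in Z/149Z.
84

Baby-step giant-step with step n = ⌈√149⌉ = 13.
Baby steps 66^j mod 149 (j:value) for j=0..12: 0:1, 1:66, 2:35, 3:75, 4:33, 5:92, 6:112, 7:91, 8:46, 9:56, 10:120, 11:23, 12:28.
Giant-step multiplier: 66^(-13) ≡ 66^(148-13) = 66^135 ≡ 77 (mod 149).
Giant steps γ_i = 29·77^i mod 149: γ_0=29, γ_1=147, γ_2=144, γ_3=62, γ_4=6, γ_5=15, γ_6=112 (in table at j=6).
x = i·n + j = 6·13 + 6 = 84.
Check: 66^84 ≡ 29 (mod 149).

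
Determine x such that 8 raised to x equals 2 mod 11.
7

Baby-step giant-step with step n = ⌈√11⌉ = 4.
Baby steps 8^j mod 11 (j:value) for j=0..3: 0:1, 1:8, 2:9, 3:6.
Giant-step multiplier: 8^(-4) ≡ 8^(10-4) = 8^6 ≡ 3 (mod 11).
Giant steps γ_i = 2·3^i mod 11: γ_0=2, γ_1=6 (in table at j=3).
x = i·n + j = 1·4 + 3 = 7.
Check: 8^7 ≡ 2 (mod 11).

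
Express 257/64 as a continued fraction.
[4; 64]

Euclidean algorithm steps:
257 = 4 × 64 + 1
64 = 64 × 1 + 0
Continued fraction: [4; 64]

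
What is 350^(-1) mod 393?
329

gcd(350, 393) = 1, so the inverse exists.
Extended Euclidean algorithm on (393, 350):
393 = 1 × 350 + 43  ⟹  43 = (1)·393 + (-1)·350
350 = 8 × 43 + 6  ⟹  6 = (-8)·393 + (9)·350
43 = 7 × 6 + 1  ⟹  1 = (57)·393 + (-64)·350
So (-64)·350 ≡ 1 (mod 393), i.e. 350^(-1) ≡ -64 ≡ 329 (mod 393).
Check: 350 × 329 = 115150 ≡ 1 (mod 393)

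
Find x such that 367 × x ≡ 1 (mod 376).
167

gcd(367, 376) = 1, so the inverse exists.
Extended Euclidean algorithm on (376, 367):
376 = 1 × 367 + 9  ⟹  9 = (1)·376 + (-1)·367
367 = 40 × 9 + 7  ⟹  7 = (-40)·376 + (41)·367
9 = 1 × 7 + 2  ⟹  2 = (41)·376 + (-42)·367
7 = 3 × 2 + 1  ⟹  1 = (-163)·376 + (167)·367
So (167)·367 ≡ 1 (mod 376), i.e. 367^(-1) ≡ 167 (mod 376).
Check: 367 × 167 = 61289 ≡ 1 (mod 376)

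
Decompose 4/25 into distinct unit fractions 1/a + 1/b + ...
1/7 + 1/59 + 1/5163 + 1/53307975

Greedy algorithm:
4/25: ceiling(25/4) = 7, use 1/7
3/175: ceiling(175/3) = 59, use 1/59
2/10325: ceiling(10325/2) = 5163, use 1/5163
1/53307975: ceiling(53307975/1) = 53307975, use 1/53307975
Result: 4/25 = 1/7 + 1/59 + 1/5163 + 1/53307975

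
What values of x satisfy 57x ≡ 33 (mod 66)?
x ≡ 11 (mod 22)

gcd(57, 66) = 3, which divides 33, so solutions exist.
Divide through by 3: 19x ≡ 11 (mod 22).
Find 19^(-1) mod 22 by the extended Euclidean algorithm:
22 = 1 × 19 + 3  ⟹  3 = (1)·22 + (-1)·19
19 = 6 × 3 + 1  ⟹  1 = (-6)·22 + (7)·19
So (7)·19 ≡ 1 (mod 22), i.e. 19^(-1) ≡ 7 (mod 22).
x ≡ 7 × 11 = 77 ≡ 11 (mod 22).
Check: 57 × 11 = 627 ≡ 33 (mod 66).
x ≡ 11 (mod 22), giving 3 solutions mod 66.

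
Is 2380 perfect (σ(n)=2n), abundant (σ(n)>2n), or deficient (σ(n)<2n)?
abundant

Proper divisors of 2380: sum = 1 + 2 + 4 + 5 + 7 + 10 + 14 + 17 + ... + 340 + 476 + 595 + 1190 (23 divisors) = 3668
Since 3668 > 2380, 2380 is abundant.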